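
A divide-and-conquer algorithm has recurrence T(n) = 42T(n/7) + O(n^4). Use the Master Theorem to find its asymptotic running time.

Master Theorem for T(n) = 42T(n/7) + O(n^4):

a = 42, b = 7, c = 4
log_b(a) = log_7(42) = 1.9208

Case 3: c = 4 > log_7(42) = 1.9208
T(n) = O(n^4) = O(n^4)

For T(n) = 42T(n/7) + O(n^4): log_7(42) = 1.9208. This is Case 3 of the Master Theorem (c > log_b(a), work dominated by root), giving O(n^4).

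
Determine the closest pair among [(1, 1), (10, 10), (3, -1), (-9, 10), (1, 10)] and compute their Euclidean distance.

Computing all pairwise distances among 5 points:

d((1, 1), (10, 10)) = 12.7279
d((1, 1), (3, -1)) = 2.8284 <-- minimum
d((1, 1), (-9, 10)) = 13.4536
d((1, 1), (1, 10)) = 9.0
d((10, 10), (3, -1)) = 13.0384
d((10, 10), (-9, 10)) = 19.0
d((10, 10), (1, 10)) = 9.0
d((3, -1), (-9, 10)) = 16.2788
d((3, -1), (1, 10)) = 11.1803
d((-9, 10), (1, 10)) = 10.0

Closest pair: (1, 1) and (3, -1) with distance 2.8284

The closest pair is (1, 1) and (3, -1) with Euclidean distance 2.8284. For 5 points, brute-force pairwise comparison is shown above. For large n, the divide-and-conquer algorithm (sort by x, recurse on halves, check the dividing strip) achieves O(n log n).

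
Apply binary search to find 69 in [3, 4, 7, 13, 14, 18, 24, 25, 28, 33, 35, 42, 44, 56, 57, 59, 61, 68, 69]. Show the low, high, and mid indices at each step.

Binary search for 69 in [3, 4, 7, 13, 14, 18, 24, 25, 28, 33, 35, 42, 44, 56, 57, 59, 61, 68, 69]:

lo=0, hi=18, mid=9, arr[mid]=33 -> 33 < 69, search right half
lo=10, hi=18, mid=14, arr[mid]=57 -> 57 < 69, search right half
lo=15, hi=18, mid=16, arr[mid]=61 -> 61 < 69, search right half
lo=17, hi=18, mid=17, arr[mid]=68 -> 68 < 69, search right half
lo=18, hi=18, mid=18, arr[mid]=69 -> Found target at index 18!

Binary search finds 69 at index 18 after 5 comparisons. The search repeatedly halves the search space by comparing with the middle element.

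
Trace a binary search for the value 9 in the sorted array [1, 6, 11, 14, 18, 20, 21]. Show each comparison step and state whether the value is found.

Binary search for 9 in [1, 6, 11, 14, 18, 20, 21]:

lo=0, hi=6, mid=3, arr[mid]=14 -> 14 > 9, search left half
lo=0, hi=2, mid=1, arr[mid]=6 -> 6 < 9, search right half
lo=2, hi=2, mid=2, arr[mid]=11 -> 11 > 9, search left half
lo=2 > hi=1, target 9 not found

Binary search determines that 9 is not in the array after 3 comparisons. The search space was exhausted without finding the target.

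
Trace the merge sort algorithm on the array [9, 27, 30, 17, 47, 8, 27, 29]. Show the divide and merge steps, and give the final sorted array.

Merge sort trace:

Split: [9, 27, 30, 17, 47, 8, 27, 29] -> [9, 27, 30, 17] and [47, 8, 27, 29]
  Split: [9, 27, 30, 17] -> [9, 27] and [30, 17]
    Split: [9, 27] -> [9] and [27]
    Merge: [9] + [27] -> [9, 27]
    Split: [30, 17] -> [30] and [17]
    Merge: [30] + [17] -> [17, 30]
  Merge: [9, 27] + [17, 30] -> [9, 17, 27, 30]
  Split: [47, 8, 27, 29] -> [47, 8] and [27, 29]
    Split: [47, 8] -> [47] and [8]
    Merge: [47] + [8] -> [8, 47]
    Split: [27, 29] -> [27] and [29]
    Merge: [27] + [29] -> [27, 29]
  Merge: [8, 47] + [27, 29] -> [8, 27, 29, 47]
Merge: [9, 17, 27, 30] + [8, 27, 29, 47] -> [8, 9, 17, 27, 27, 29, 30, 47]

Final sorted array: [8, 9, 17, 27, 27, 29, 30, 47]

The merge sort proceeds by recursively splitting the array and merging sorted halves.
After all merges, the sorted array is [8, 9, 17, 27, 27, 29, 30, 47].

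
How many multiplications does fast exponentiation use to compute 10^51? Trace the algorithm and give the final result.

Computing 10^51 by squaring (build up from 10^1; each line after the first costs one multiplication):

10^1 = 10
10^2 = (10^1)^2 = 10^2 = 100
10^3 = 10 * 10^2 = 10 * 100 = 1000
10^6 = (10^3)^2 = 1000^2 = 1000000
10^12 = (10^6)^2 = 1000000^2 = 1000000000000
10^24 = (10^12)^2 = 1000000000000^2 = 1000000000000000000000000
10^25 = 10 * 10^24 = 10 * 1000000000000000000000000 = 10000000000000000000000000
10^50 = (10^25)^2 = 10000000000000000000000000^2 = 100000000000000000000000000000000000000000000000000
10^51 = 10 * 10^50 = 10 * 100000000000000000000000000000000000000000000000000 = 1000000000000000000000000000000000000000000000000000

Result: 1000000000000000000000000000000000000000000000000000
Multiplications needed: 8 (8 lines after 10^1)

10^51 = 1000000000000000000000000000000000000000000000000000. Using exponentiation by squaring, this requires 8 multiplications. The key idea: if the exponent is even, square the half-power; if odd, multiply by the base once.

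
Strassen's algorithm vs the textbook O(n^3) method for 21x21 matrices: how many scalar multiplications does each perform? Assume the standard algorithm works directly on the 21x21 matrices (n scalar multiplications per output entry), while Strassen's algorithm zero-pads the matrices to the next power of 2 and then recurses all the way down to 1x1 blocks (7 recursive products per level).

Matrix multiplication for 21x21 matrices:

Strassen's algorithm requires power-of-2 dimensions. Pad 21x21 to 32x32 (next power of 2).

Standard algorithm: 21^3 = 9261 multiplications
Strassen's algorithm: 7^(log2(32)) = 7^5 = 16807 multiplications
Difference: 9261 - 16807 = -7546 (Strassen uses MORE here due to padding overhead — for small or just-over-power-of-2 n, padding can outweigh the per-level savings)

Standard: 9261 multiplications (21^3). Strassen: 16807 multiplications (7^5, after padding to 32x32). Strassen reduces 8 recursive multiplications to 7 at each level.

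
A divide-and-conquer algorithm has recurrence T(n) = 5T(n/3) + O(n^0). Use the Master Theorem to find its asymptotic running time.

Master Theorem for T(n) = 5T(n/3) + O(n^0):

a = 5, b = 3, c = 0
log_b(a) = log_3(5) = 1.4650

Case 1: c = 0 < log_3(5) = 1.4650
T(n) = O(n^(log_3 5))

For T(n) = 5T(n/3) + O(n^0): log_3(5) = 1.4650. This is Case 1 of the Master Theorem (c < log_b(a), work dominated by leaves), giving O(n^(log_3 5)).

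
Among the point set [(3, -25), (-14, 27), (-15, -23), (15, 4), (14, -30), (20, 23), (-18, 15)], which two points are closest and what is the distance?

Computing all pairwise distances among 7 points:

d((3, -25), (-14, 27)) = 54.7083
d((3, -25), (-15, -23)) = 18.1108
d((3, -25), (15, 4)) = 31.3847
d((3, -25), (14, -30)) = 12.083 <-- minimum
d((3, -25), (20, 23)) = 50.9215
d((3, -25), (-18, 15)) = 45.1774
d((-14, 27), (-15, -23)) = 50.01
d((-14, 27), (15, 4)) = 37.0135
d((-14, 27), (14, -30)) = 63.5059
d((-14, 27), (20, 23)) = 34.2345
d((-14, 27), (-18, 15)) = 12.6491
d((-15, -23), (15, 4)) = 40.3609
d((-15, -23), (14, -30)) = 29.8329
d((-15, -23), (20, 23)) = 57.8014
d((-15, -23), (-18, 15)) = 38.1182
d((15, 4), (14, -30)) = 34.0147
d((15, 4), (20, 23)) = 19.6469
d((15, 4), (-18, 15)) = 34.7851
d((14, -30), (20, 23)) = 53.3385
d((14, -30), (-18, 15)) = 55.2178
d((20, 23), (-18, 15)) = 38.833

Closest pair: (3, -25) and (14, -30) with distance 12.083

The closest pair is (3, -25) and (14, -30) with Euclidean distance 12.083. For 7 points, brute-force pairwise comparison is shown above. For large n, the divide-and-conquer algorithm (sort by x, recurse on halves, check the dividing strip) achieves O(n log n).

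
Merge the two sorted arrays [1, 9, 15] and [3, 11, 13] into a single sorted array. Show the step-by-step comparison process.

Merging process:

Compare 1 vs 3: take 1 from left. Merged: [1]
Compare 9 vs 3: take 3 from right. Merged: [1, 3]
Compare 9 vs 11: take 9 from left. Merged: [1, 3, 9]
Compare 15 vs 11: take 11 from right. Merged: [1, 3, 9, 11]
Compare 15 vs 13: take 13 from right. Merged: [1, 3, 9, 11, 13]
Append remaining from left: [15]. Merged: [1, 3, 9, 11, 13, 15]

Final merged array: [1, 3, 9, 11, 13, 15]
Total comparisons: 5

The merged array is [1, 3, 9, 11, 13, 15], requiring 5 comparisons. The merge step runs in O(n) time where n is the total number of elements.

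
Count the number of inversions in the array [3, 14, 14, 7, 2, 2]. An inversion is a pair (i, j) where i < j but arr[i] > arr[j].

Finding inversions in [3, 14, 14, 7, 2, 2]:

(0, 4): arr[0]=3 > arr[4]=2
(0, 5): arr[0]=3 > arr[5]=2
(1, 3): arr[1]=14 > arr[3]=7
(1, 4): arr[1]=14 > arr[4]=2
(1, 5): arr[1]=14 > arr[5]=2
(2, 3): arr[2]=14 > arr[3]=7
(2, 4): arr[2]=14 > arr[4]=2
(2, 5): arr[2]=14 > arr[5]=2
(3, 4): arr[3]=7 > arr[4]=2
(3, 5): arr[3]=7 > arr[5]=2

Total inversions: 10

The array has 10 inversion(s): (0,4), (0,5), (1,3), (1,4), (1,5), (2,3), (2,4), (2,5), (3,4), (3,5). Each pair (i,j) satisfies i < j and arr[i] > arr[j].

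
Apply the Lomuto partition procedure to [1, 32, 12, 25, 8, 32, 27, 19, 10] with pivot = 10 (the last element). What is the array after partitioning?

Lomuto partition with pivot = 10:

Initial array: [1, 32, 12, 25, 8, 32, 27, 19, 10]

arr[0]=1 <= 10: swap with position 0, array becomes [1, 32, 12, 25, 8, 32, 27, 19, 10]
arr[1]=32 > 10: no swap
arr[2]=12 > 10: no swap
arr[3]=25 > 10: no swap
arr[4]=8 <= 10: swap with position 1, array becomes [1, 8, 12, 25, 32, 32, 27, 19, 10]
arr[5]=32 > 10: no swap
arr[6]=27 > 10: no swap
arr[7]=19 > 10: no swap

Place pivot at position 2: [1, 8, 10, 25, 32, 32, 27, 19, 12]
Pivot position: 2

After partitioning with pivot 10, the array becomes [1, 8, 10, 25, 32, 32, 27, 19, 12]. The pivot is placed at index 2. All elements to the left of the pivot are <= 10, and all elements to the right are > 10.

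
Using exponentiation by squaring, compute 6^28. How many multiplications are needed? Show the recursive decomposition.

Computing 6^28 by squaring (build up from 6^1; each line after the first costs one multiplication):

6^1 = 6
6^2 = (6^1)^2 = 6^2 = 36
6^3 = 6 * 6^2 = 6 * 36 = 216
6^6 = (6^3)^2 = 216^2 = 46656
6^7 = 6 * 6^6 = 6 * 46656 = 279936
6^14 = (6^7)^2 = 279936^2 = 78364164096
6^28 = (6^14)^2 = 78364164096^2 = 6140942214464815497216

Result: 6140942214464815497216
Multiplications needed: 6 (6 lines after 6^1)

6^28 = 6140942214464815497216. Using exponentiation by squaring, this requires 6 multiplications. The key idea: if the exponent is even, square the half-power; if odd, multiply by the base once.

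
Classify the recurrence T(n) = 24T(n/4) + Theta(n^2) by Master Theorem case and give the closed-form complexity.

Master Theorem for T(n) = 24T(n/4) + O(n^2):

a = 24, b = 4, c = 2
log_b(a) = log_4(24) = 2.2925

Case 1: c = 2 < log_4(24) = 2.2925
T(n) = O(n^(log_4 24))

For T(n) = 24T(n/4) + O(n^2): log_4(24) = 2.2925. This is Case 1 of the Master Theorem (c < log_b(a), work dominated by leaves), giving O(n^(log_4 24)).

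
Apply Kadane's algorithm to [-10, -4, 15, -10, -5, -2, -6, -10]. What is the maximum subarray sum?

Using Kadane's algorithm on [-10, -4, 15, -10, -5, -2, -6, -10]:

Scanning through the array:
Position 1 (value -4): max_ending_here = -4, max_so_far = -4
Position 2 (value 15): max_ending_here = 15, max_so_far = 15
Position 3 (value -10): max_ending_here = 5, max_so_far = 15
Position 4 (value -5): max_ending_here = 0, max_so_far = 15
Position 5 (value -2): max_ending_here = -2, max_so_far = 15
Position 6 (value -6): max_ending_here = -6, max_so_far = 15
Position 7 (value -10): max_ending_here = -10, max_so_far = 15

Maximum subarray: [15]
Maximum sum: 15

The maximum subarray is [15] with sum 15. This subarray runs from index 2 to index 2.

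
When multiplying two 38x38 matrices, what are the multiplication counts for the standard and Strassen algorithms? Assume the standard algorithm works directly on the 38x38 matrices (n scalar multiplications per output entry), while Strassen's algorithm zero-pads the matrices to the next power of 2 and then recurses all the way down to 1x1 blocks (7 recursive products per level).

Matrix multiplication for 38x38 matrices:

Strassen's algorithm requires power-of-2 dimensions. Pad 38x38 to 64x64 (next power of 2).

Standard algorithm: 38^3 = 54872 multiplications
Strassen's algorithm: 7^(log2(64)) = 7^6 = 117649 multiplications
Difference: 54872 - 117649 = -62777 (Strassen uses MORE here due to padding overhead — for small or just-over-power-of-2 n, padding can outweigh the per-level savings)

Standard: 54872 multiplications (38^3). Strassen: 117649 multiplications (7^6, after padding to 64x64). Strassen reduces 8 recursive multiplications to 7 at each level.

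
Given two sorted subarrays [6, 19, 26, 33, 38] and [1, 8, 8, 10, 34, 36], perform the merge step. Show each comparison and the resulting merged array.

Merging process:

Compare 6 vs 1: take 1 from right. Merged: [1]
Compare 6 vs 8: take 6 from left. Merged: [1, 6]
Compare 19 vs 8: take 8 from right. Merged: [1, 6, 8]
Compare 19 vs 8: take 8 from right. Merged: [1, 6, 8, 8]
Compare 19 vs 10: take 10 from right. Merged: [1, 6, 8, 8, 10]
Compare 19 vs 34: take 19 from left. Merged: [1, 6, 8, 8, 10, 19]
Compare 26 vs 34: take 26 from left. Merged: [1, 6, 8, 8, 10, 19, 26]
Compare 33 vs 34: take 33 from left. Merged: [1, 6, 8, 8, 10, 19, 26, 33]
Compare 38 vs 34: take 34 from right. Merged: [1, 6, 8, 8, 10, 19, 26, 33, 34]
Compare 38 vs 36: take 36 from right. Merged: [1, 6, 8, 8, 10, 19, 26, 33, 34, 36]
Append remaining from left: [38]. Merged: [1, 6, 8, 8, 10, 19, 26, 33, 34, 36, 38]

Final merged array: [1, 6, 8, 8, 10, 19, 26, 33, 34, 36, 38]
Total comparisons: 10

The merged array is [1, 6, 8, 8, 10, 19, 26, 33, 34, 36, 38], requiring 10 comparisons. The merge step runs in O(n) time where n is the total number of elements.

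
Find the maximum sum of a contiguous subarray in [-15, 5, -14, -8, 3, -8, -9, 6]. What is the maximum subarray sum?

Using Kadane's algorithm on [-15, 5, -14, -8, 3, -8, -9, 6]:

Scanning through the array:
Position 1 (value 5): max_ending_here = 5, max_so_far = 5
Position 2 (value -14): max_ending_here = -9, max_so_far = 5
Position 3 (value -8): max_ending_here = -8, max_so_far = 5
Position 4 (value 3): max_ending_here = 3, max_so_far = 5
Position 5 (value -8): max_ending_here = -5, max_so_far = 5
Position 6 (value -9): max_ending_here = -9, max_so_far = 5
Position 7 (value 6): max_ending_here = 6, max_so_far = 6

Maximum subarray: [6]
Maximum sum: 6

The maximum subarray is [6] with sum 6. This subarray runs from index 7 to index 7.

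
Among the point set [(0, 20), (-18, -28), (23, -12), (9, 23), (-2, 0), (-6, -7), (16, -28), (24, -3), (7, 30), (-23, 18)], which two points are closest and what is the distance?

Computing all pairwise distances among 10 points:

d((0, 20), (-18, -28)) = 51.264
d((0, 20), (23, -12)) = 39.4081
d((0, 20), (9, 23)) = 9.4868
d((0, 20), (-2, 0)) = 20.0998
d((0, 20), (-6, -7)) = 27.6586
d((0, 20), (16, -28)) = 50.5964
d((0, 20), (24, -3)) = 33.2415
d((0, 20), (7, 30)) = 12.2066
d((0, 20), (-23, 18)) = 23.0868
d((-18, -28), (23, -12)) = 44.0114
d((-18, -28), (9, 23)) = 57.7062
d((-18, -28), (-2, 0)) = 32.249
d((-18, -28), (-6, -7)) = 24.1868
d((-18, -28), (16, -28)) = 34.0
d((-18, -28), (24, -3)) = 48.8774
d((-18, -28), (7, 30)) = 63.1585
d((-18, -28), (-23, 18)) = 46.2709
d((23, -12), (9, 23)) = 37.6962
d((23, -12), (-2, 0)) = 27.7308
d((23, -12), (-6, -7)) = 29.4279
d((23, -12), (16, -28)) = 17.4642
d((23, -12), (24, -3)) = 9.0554
d((23, -12), (7, 30)) = 44.9444
d((23, -12), (-23, 18)) = 54.9181
d((9, 23), (-2, 0)) = 25.4951
d((9, 23), (-6, -7)) = 33.541
d((9, 23), (16, -28)) = 51.4782
d((9, 23), (24, -3)) = 30.0167
d((9, 23), (7, 30)) = 7.2801 <-- minimum
d((9, 23), (-23, 18)) = 32.3883
d((-2, 0), (-6, -7)) = 8.0623
d((-2, 0), (16, -28)) = 33.2866
d((-2, 0), (24, -3)) = 26.1725
d((-2, 0), (7, 30)) = 31.3209
d((-2, 0), (-23, 18)) = 27.6586
d((-6, -7), (16, -28)) = 30.4138
d((-6, -7), (24, -3)) = 30.2655
d((-6, -7), (7, 30)) = 39.2173
d((-6, -7), (-23, 18)) = 30.2324
d((16, -28), (24, -3)) = 26.2488
d((16, -28), (7, 30)) = 58.6941
d((16, -28), (-23, 18)) = 60.3075
d((24, -3), (7, 30)) = 37.1214
d((24, -3), (-23, 18)) = 51.4782
d((7, 30), (-23, 18)) = 32.311

Closest pair: (9, 23) and (7, 30) with distance 7.2801

The closest pair is (9, 23) and (7, 30) with Euclidean distance 7.2801. For 10 points, brute-force pairwise comparison is shown above. For large n, the divide-and-conquer algorithm (sort by x, recurse on halves, check the dividing strip) achieves O(n log n).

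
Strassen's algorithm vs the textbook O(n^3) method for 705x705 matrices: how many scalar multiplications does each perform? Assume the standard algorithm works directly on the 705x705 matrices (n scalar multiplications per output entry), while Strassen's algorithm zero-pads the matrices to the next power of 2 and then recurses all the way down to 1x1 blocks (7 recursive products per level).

Matrix multiplication for 705x705 matrices:

Strassen's algorithm requires power-of-2 dimensions. Pad 705x705 to 1024x1024 (next power of 2).

Standard algorithm: 705^3 = 350402625 multiplications
Strassen's algorithm: 7^(log2(1024)) = 7^10 = 282475249 multiplications
Savings: 350402625 - 282475249 = 67927376 multiplications

Standard: 350402625 multiplications (705^3). Strassen: 282475249 multiplications (7^10, after padding to 1024x1024). Strassen reduces 8 recursive multiplications to 7 at each level.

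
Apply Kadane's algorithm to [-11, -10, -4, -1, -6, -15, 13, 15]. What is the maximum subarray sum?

Using Kadane's algorithm on [-11, -10, -4, -1, -6, -15, 13, 15]:

Scanning through the array:
Position 1 (value -10): max_ending_here = -10, max_so_far = -10
Position 2 (value -4): max_ending_here = -4, max_so_far = -4
Position 3 (value -1): max_ending_here = -1, max_so_far = -1
Position 4 (value -6): max_ending_here = -6, max_so_far = -1
Position 5 (value -15): max_ending_here = -15, max_so_far = -1
Position 6 (value 13): max_ending_here = 13, max_so_far = 13
Position 7 (value 15): max_ending_here = 28, max_so_far = 28

Maximum subarray: [13, 15]
Maximum sum: 28

The maximum subarray is [13, 15] with sum 28. This subarray runs from index 6 to index 7.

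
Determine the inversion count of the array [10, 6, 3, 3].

Finding inversions in [10, 6, 3, 3]:

(0, 1): arr[0]=10 > arr[1]=6
(0, 2): arr[0]=10 > arr[2]=3
(0, 3): arr[0]=10 > arr[3]=3
(1, 2): arr[1]=6 > arr[2]=3
(1, 3): arr[1]=6 > arr[3]=3

Total inversions: 5

The array has 5 inversion(s): (0,1), (0,2), (0,3), (1,2), (1,3). Each pair (i,j) satisfies i < j and arr[i] > arr[j].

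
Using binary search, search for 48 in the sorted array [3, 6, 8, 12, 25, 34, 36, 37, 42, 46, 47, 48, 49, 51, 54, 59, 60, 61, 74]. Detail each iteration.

Binary search for 48 in [3, 6, 8, 12, 25, 34, 36, 37, 42, 46, 47, 48, 49, 51, 54, 59, 60, 61, 74]:

lo=0, hi=18, mid=9, arr[mid]=46 -> 46 < 48, search right half
lo=10, hi=18, mid=14, arr[mid]=54 -> 54 > 48, search left half
lo=10, hi=13, mid=11, arr[mid]=48 -> Found target at index 11!

Binary search finds 48 at index 11 after 3 comparisons. The search repeatedly halves the search space by comparing with the middle element.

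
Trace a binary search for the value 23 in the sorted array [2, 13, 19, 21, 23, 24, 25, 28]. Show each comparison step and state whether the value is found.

Binary search for 23 in [2, 13, 19, 21, 23, 24, 25, 28]:

lo=0, hi=7, mid=3, arr[mid]=21 -> 21 < 23, search right half
lo=4, hi=7, mid=5, arr[mid]=24 -> 24 > 23, search left half
lo=4, hi=4, mid=4, arr[mid]=23 -> Found target at index 4!

Binary search finds 23 at index 4 after 3 comparisons. The search repeatedly halves the search space by comparing with the middle element.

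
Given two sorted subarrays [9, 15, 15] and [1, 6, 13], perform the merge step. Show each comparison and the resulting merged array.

Merging process:

Compare 9 vs 1: take 1 from right. Merged: [1]
Compare 9 vs 6: take 6 from right. Merged: [1, 6]
Compare 9 vs 13: take 9 from left. Merged: [1, 6, 9]
Compare 15 vs 13: take 13 from right. Merged: [1, 6, 9, 13]
Append remaining from left: [15, 15]. Merged: [1, 6, 9, 13, 15, 15]

Final merged array: [1, 6, 9, 13, 15, 15]
Total comparisons: 4

The merged array is [1, 6, 9, 13, 15, 15], requiring 4 comparisons. The merge step runs in O(n) time where n is the total number of elements.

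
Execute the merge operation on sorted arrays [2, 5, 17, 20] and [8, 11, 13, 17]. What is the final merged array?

Merging process:

Compare 2 vs 8: take 2 from left. Merged: [2]
Compare 5 vs 8: take 5 from left. Merged: [2, 5]
Compare 17 vs 8: take 8 from right. Merged: [2, 5, 8]
Compare 17 vs 11: take 11 from right. Merged: [2, 5, 8, 11]
Compare 17 vs 13: take 13 from right. Merged: [2, 5, 8, 11, 13]
Compare 17 vs 17: take 17 from left. Merged: [2, 5, 8, 11, 13, 17]
Compare 20 vs 17: take 17 from right. Merged: [2, 5, 8, 11, 13, 17, 17]
Append remaining from left: [20]. Merged: [2, 5, 8, 11, 13, 17, 17, 20]

Final merged array: [2, 5, 8, 11, 13, 17, 17, 20]
Total comparisons: 7

The merged array is [2, 5, 8, 11, 13, 17, 17, 20], requiring 7 comparisons. The merge step runs in O(n) time where n is the total number of elements.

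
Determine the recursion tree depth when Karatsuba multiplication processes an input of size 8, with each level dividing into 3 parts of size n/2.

For divide and conquer with division factor 2:

Problem sizes at each level:
Level 0: 8
Level 1: 4
Level 2: 2
Level 3: 1

The root is level 0 and the size-1 base case is level 3 (the tree spans levels 0 through 3, i.e. 4 levels counting the root), so the depth is the number of divisions: log_2(8) = 3

The recursion tree depth is log_2(8) = 3. At each level, the problem size is divided by 2, so it takes 3 divisions to reduce to a base case of size 1. The algorithm makes 3 recursive calls at each level.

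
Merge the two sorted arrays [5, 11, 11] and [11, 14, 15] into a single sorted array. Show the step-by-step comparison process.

Merging process:

Compare 5 vs 11: take 5 from left. Merged: [5]
Compare 11 vs 11: take 11 from left. Merged: [5, 11]
Compare 11 vs 11: take 11 from left. Merged: [5, 11, 11]
Append remaining from right: [11, 14, 15]. Merged: [5, 11, 11, 11, 14, 15]

Final merged array: [5, 11, 11, 11, 14, 15]
Total comparisons: 3

The merged array is [5, 11, 11, 11, 14, 15], requiring 3 comparisons. The merge step runs in O(n) time where n is the total number of elements.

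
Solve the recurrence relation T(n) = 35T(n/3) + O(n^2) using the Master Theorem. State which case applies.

Master Theorem for T(n) = 35T(n/3) + O(n^2):

a = 35, b = 3, c = 2
log_b(a) = log_3(35) = 3.2362

Case 1: c = 2 < log_3(35) = 3.2362
T(n) = O(n^(log_3 35))

For T(n) = 35T(n/3) + O(n^2): log_3(35) = 3.2362. This is Case 1 of the Master Theorem (c < log_b(a), work dominated by leaves), giving O(n^(log_3 35)).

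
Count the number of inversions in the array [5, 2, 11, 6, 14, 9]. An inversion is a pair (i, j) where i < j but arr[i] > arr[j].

Finding inversions in [5, 2, 11, 6, 14, 9]:

(0, 1): arr[0]=5 > arr[1]=2
(2, 3): arr[2]=11 > arr[3]=6
(2, 5): arr[2]=11 > arr[5]=9
(4, 5): arr[4]=14 > arr[5]=9

Total inversions: 4

The array has 4 inversion(s): (0,1), (2,3), (2,5), (4,5). Each pair (i,j) satisfies i < j and arr[i] > arr[j].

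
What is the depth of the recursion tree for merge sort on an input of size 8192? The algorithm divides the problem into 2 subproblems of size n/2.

For divide and conquer with division factor 2:

Problem sizes at each level:
Level 0: 8192
Level 1: 4096
Level 2: 2048
Level 3: 1024
Level 4: 512
Level 5: 256
Level 6: 128
Level 7: 64
Level 8: 32
Level 9: 16
Level 10: 8
Level 11: 4
Level 12: 2
Level 13: 1

The root is level 0 and the size-1 base case is level 13 (the tree spans levels 0 through 13, i.e. 14 levels counting the root), so the depth is the number of divisions: log_2(8192) = 13

The recursion tree depth is log_2(8192) = 13. At each level, the problem size is divided by 2, so it takes 13 divisions to reduce to a base case of size 1. The algorithm makes 2 recursive calls at each level.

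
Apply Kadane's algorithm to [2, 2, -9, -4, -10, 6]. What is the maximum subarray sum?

Using Kadane's algorithm on [2, 2, -9, -4, -10, 6]:

Scanning through the array:
Position 1 (value 2): max_ending_here = 4, max_so_far = 4
Position 2 (value -9): max_ending_here = -5, max_so_far = 4
Position 3 (value -4): max_ending_here = -4, max_so_far = 4
Position 4 (value -10): max_ending_here = -10, max_so_far = 4
Position 5 (value 6): max_ending_here = 6, max_so_far = 6

Maximum subarray: [6]
Maximum sum: 6

The maximum subarray is [6] with sum 6. This subarray runs from index 5 to index 5.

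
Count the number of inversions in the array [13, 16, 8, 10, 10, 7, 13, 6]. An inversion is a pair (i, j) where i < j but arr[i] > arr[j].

Finding inversions in [13, 16, 8, 10, 10, 7, 13, 6]:

(0, 2): arr[0]=13 > arr[2]=8
(0, 3): arr[0]=13 > arr[3]=10
(0, 4): arr[0]=13 > arr[4]=10
(0, 5): arr[0]=13 > arr[5]=7
(0, 7): arr[0]=13 > arr[7]=6
(1, 2): arr[1]=16 > arr[2]=8
(1, 3): arr[1]=16 > arr[3]=10
(1, 4): arr[1]=16 > arr[4]=10
(1, 5): arr[1]=16 > arr[5]=7
(1, 6): arr[1]=16 > arr[6]=13
(1, 7): arr[1]=16 > arr[7]=6
(2, 5): arr[2]=8 > arr[5]=7
(2, 7): arr[2]=8 > arr[7]=6
(3, 5): arr[3]=10 > arr[5]=7
(3, 7): arr[3]=10 > arr[7]=6
(4, 5): arr[4]=10 > arr[5]=7
(4, 7): arr[4]=10 > arr[7]=6
(5, 7): arr[5]=7 > arr[7]=6
(6, 7): arr[6]=13 > arr[7]=6

Total inversions: 19

The array has 19 inversion(s): (0,2), (0,3), (0,4), (0,5), (0,7), (1,2), (1,3), (1,4), (1,5), (1,6), (1,7), (2,5), (2,7), (3,5), (3,7), (4,5), (4,7), (5,7), (6,7). Each pair (i,j) satisfies i < j and arr[i] > arr[j].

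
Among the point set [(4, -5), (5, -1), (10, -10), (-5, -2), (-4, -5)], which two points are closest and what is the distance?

Computing all pairwise distances among 5 points:

d((4, -5), (5, -1)) = 4.1231
d((4, -5), (10, -10)) = 7.8102
d((4, -5), (-5, -2)) = 9.4868
d((4, -5), (-4, -5)) = 8.0
d((5, -1), (10, -10)) = 10.2956
d((5, -1), (-5, -2)) = 10.0499
d((5, -1), (-4, -5)) = 9.8489
d((10, -10), (-5, -2)) = 17.0
d((10, -10), (-4, -5)) = 14.8661
d((-5, -2), (-4, -5)) = 3.1623 <-- minimum

Closest pair: (-5, -2) and (-4, -5) with distance 3.1623

The closest pair is (-5, -2) and (-4, -5) with Euclidean distance 3.1623. For 5 points, brute-force pairwise comparison is shown above. For large n, the divide-and-conquer algorithm (sort by x, recurse on halves, check the dividing strip) achieves O(n log n).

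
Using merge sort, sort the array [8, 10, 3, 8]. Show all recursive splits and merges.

Merge sort trace:

Split: [8, 10, 3, 8] -> [8, 10] and [3, 8]
  Split: [8, 10] -> [8] and [10]
  Merge: [8] + [10] -> [8, 10]
  Split: [3, 8] -> [3] and [8]
  Merge: [3] + [8] -> [3, 8]
Merge: [8, 10] + [3, 8] -> [3, 8, 8, 10]

Final sorted array: [3, 8, 8, 10]

The merge sort proceeds by recursively splitting the array and merging sorted halves.
After all merges, the sorted array is [3, 8, 8, 10].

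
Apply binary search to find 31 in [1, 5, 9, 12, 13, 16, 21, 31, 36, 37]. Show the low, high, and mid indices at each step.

Binary search for 31 in [1, 5, 9, 12, 13, 16, 21, 31, 36, 37]:

lo=0, hi=9, mid=4, arr[mid]=13 -> 13 < 31, search right half
lo=5, hi=9, mid=7, arr[mid]=31 -> Found target at index 7!

Binary search finds 31 at index 7 after 2 comparisons. The search repeatedly halves the search space by comparing with the middle element.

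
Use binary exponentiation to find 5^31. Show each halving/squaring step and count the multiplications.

Computing 5^31 by squaring (build up from 5^1; each line after the first costs one multiplication):

5^1 = 5
5^2 = (5^1)^2 = 5^2 = 25
5^3 = 5 * 5^2 = 5 * 25 = 125
5^6 = (5^3)^2 = 125^2 = 15625
5^7 = 5 * 5^6 = 5 * 15625 = 78125
5^14 = (5^7)^2 = 78125^2 = 6103515625
5^15 = 5 * 5^14 = 5 * 6103515625 = 30517578125
5^30 = (5^15)^2 = 30517578125^2 = 931322574615478515625
5^31 = 5 * 5^30 = 5 * 931322574615478515625 = 4656612873077392578125

Result: 4656612873077392578125
Multiplications needed: 8 (8 lines after 5^1)

5^31 = 4656612873077392578125. Using exponentiation by squaring, this requires 8 multiplications. The key idea: if the exponent is even, square the half-power; if odd, multiply by the base once.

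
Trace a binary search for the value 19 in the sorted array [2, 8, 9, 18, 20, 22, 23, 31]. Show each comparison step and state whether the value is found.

Binary search for 19 in [2, 8, 9, 18, 20, 22, 23, 31]:

lo=0, hi=7, mid=3, arr[mid]=18 -> 18 < 19, search right half
lo=4, hi=7, mid=5, arr[mid]=22 -> 22 > 19, search left half
lo=4, hi=4, mid=4, arr[mid]=20 -> 20 > 19, search left half
lo=4 > hi=3, target 19 not found

Binary search determines that 19 is not in the array after 3 comparisons. The search space was exhausted without finding the target.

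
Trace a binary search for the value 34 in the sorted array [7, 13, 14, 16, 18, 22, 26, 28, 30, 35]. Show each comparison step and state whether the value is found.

Binary search for 34 in [7, 13, 14, 16, 18, 22, 26, 28, 30, 35]:

lo=0, hi=9, mid=4, arr[mid]=18 -> 18 < 34, search right half
lo=5, hi=9, mid=7, arr[mid]=28 -> 28 < 34, search right half
lo=8, hi=9, mid=8, arr[mid]=30 -> 30 < 34, search right half
lo=9, hi=9, mid=9, arr[mid]=35 -> 35 > 34, search left half
lo=9 > hi=8, target 34 not found

Binary search determines that 34 is not in the array after 4 comparisons. The search space was exhausted without finding the target.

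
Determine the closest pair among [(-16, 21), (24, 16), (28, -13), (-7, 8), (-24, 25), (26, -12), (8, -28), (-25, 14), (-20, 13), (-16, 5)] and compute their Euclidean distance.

Computing all pairwise distances among 10 points:

d((-16, 21), (24, 16)) = 40.3113
d((-16, 21), (28, -13)) = 55.6058
d((-16, 21), (-7, 8)) = 15.8114
d((-16, 21), (-24, 25)) = 8.9443
d((-16, 21), (26, -12)) = 53.4135
d((-16, 21), (8, -28)) = 54.5619
d((-16, 21), (-25, 14)) = 11.4018
d((-16, 21), (-20, 13)) = 8.9443
d((-16, 21), (-16, 5)) = 16.0
d((24, 16), (28, -13)) = 29.2746
d((24, 16), (-7, 8)) = 32.0156
d((24, 16), (-24, 25)) = 48.8365
d((24, 16), (26, -12)) = 28.0713
d((24, 16), (8, -28)) = 46.8188
d((24, 16), (-25, 14)) = 49.0408
d((24, 16), (-20, 13)) = 44.1022
d((24, 16), (-16, 5)) = 41.4849
d((28, -13), (-7, 8)) = 40.8167
d((28, -13), (-24, 25)) = 64.405
d((28, -13), (26, -12)) = 2.2361 <-- minimum
d((28, -13), (8, -28)) = 25.0
d((28, -13), (-25, 14)) = 59.4811
d((28, -13), (-20, 13)) = 54.5894
d((28, -13), (-16, 5)) = 47.5395
d((-7, 8), (-24, 25)) = 24.0416
d((-7, 8), (26, -12)) = 38.5876
d((-7, 8), (8, -28)) = 39.0
d((-7, 8), (-25, 14)) = 18.9737
d((-7, 8), (-20, 13)) = 13.9284
d((-7, 8), (-16, 5)) = 9.4868
d((-24, 25), (26, -12)) = 62.2013
d((-24, 25), (8, -28)) = 61.9112
d((-24, 25), (-25, 14)) = 11.0454
d((-24, 25), (-20, 13)) = 12.6491
d((-24, 25), (-16, 5)) = 21.5407
d((26, -12), (8, -28)) = 24.0832
d((26, -12), (-25, 14)) = 57.2451
d((26, -12), (-20, 13)) = 52.3546
d((26, -12), (-16, 5)) = 45.31
d((8, -28), (-25, 14)) = 53.4135
d((8, -28), (-20, 13)) = 49.6488
d((8, -28), (-16, 5)) = 40.8044
d((-25, 14), (-20, 13)) = 5.099
d((-25, 14), (-16, 5)) = 12.7279
d((-20, 13), (-16, 5)) = 8.9443

Closest pair: (28, -13) and (26, -12) with distance 2.2361

The closest pair is (28, -13) and (26, -12) with Euclidean distance 2.2361. For 10 points, brute-force pairwise comparison is shown above. For large n, the divide-and-conquer algorithm (sort by x, recurse on halves, check the dividing strip) achieves O(n log n).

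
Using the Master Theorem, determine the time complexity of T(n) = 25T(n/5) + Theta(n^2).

Master Theorem for T(n) = 25T(n/5) + O(n^2):

a = 25, b = 5, c = 2
log_b(a) = log_5(25) = 2.0000

Case 2: c = 2 = log_5(25) = 2.0000
T(n) = O(n^2 log n) = O(n^2 log n)

For T(n) = 25T(n/5) + O(n^2): log_5(25) = 2.0000. This is Case 2 of the Master Theorem (c = log_b(a), equal work at all levels), giving O(n^2 log n).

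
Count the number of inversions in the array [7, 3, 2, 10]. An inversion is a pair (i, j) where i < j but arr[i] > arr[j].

Finding inversions in [7, 3, 2, 10]:

(0, 1): arr[0]=7 > arr[1]=3
(0, 2): arr[0]=7 > arr[2]=2
(1, 2): arr[1]=3 > arr[2]=2

Total inversions: 3

The array has 3 inversion(s): (0,1), (0,2), (1,2). Each pair (i,j) satisfies i < j and arr[i] > arr[j].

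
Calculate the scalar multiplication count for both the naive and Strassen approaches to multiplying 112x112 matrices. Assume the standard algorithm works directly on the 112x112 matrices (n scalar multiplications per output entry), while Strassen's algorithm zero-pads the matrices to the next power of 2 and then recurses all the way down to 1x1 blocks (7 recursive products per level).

Matrix multiplication for 112x112 matrices:

Strassen's algorithm requires power-of-2 dimensions. Pad 112x112 to 128x128 (next power of 2).

Standard algorithm: 112^3 = 1404928 multiplications
Strassen's algorithm: 7^(log2(128)) = 7^7 = 823543 multiplications
Savings: 1404928 - 823543 = 581385 multiplications

Standard: 1404928 multiplications (112^3). Strassen: 823543 multiplications (7^7, after padding to 128x128). Strassen reduces 8 recursive multiplications to 7 at each level.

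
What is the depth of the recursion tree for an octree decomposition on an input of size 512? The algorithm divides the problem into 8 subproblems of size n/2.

For divide and conquer with division factor 2:

Problem sizes at each level:
Level 0: 512
Level 1: 256
Level 2: 128
Level 3: 64
Level 4: 32
Level 5: 16
Level 6: 8
Level 7: 4
Level 8: 2
Level 9: 1

The root is level 0 and the size-1 base case is level 9 (the tree spans levels 0 through 9, i.e. 10 levels counting the root), so the depth is the number of divisions: log_2(512) = 9

The recursion tree depth is log_2(512) = 9. At each level, the problem size is divided by 2, so it takes 9 divisions to reduce to a base case of size 1. The algorithm makes 8 recursive calls at each level.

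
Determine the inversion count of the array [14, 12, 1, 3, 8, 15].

Finding inversions in [14, 12, 1, 3, 8, 15]:

(0, 1): arr[0]=14 > arr[1]=12
(0, 2): arr[0]=14 > arr[2]=1
(0, 3): arr[0]=14 > arr[3]=3
(0, 4): arr[0]=14 > arr[4]=8
(1, 2): arr[1]=12 > arr[2]=1
(1, 3): arr[1]=12 > arr[3]=3
(1, 4): arr[1]=12 > arr[4]=8

Total inversions: 7

The array has 7 inversion(s): (0,1), (0,2), (0,3), (0,4), (1,2), (1,3), (1,4). Each pair (i,j) satisfies i < j and arr[i] > arr[j].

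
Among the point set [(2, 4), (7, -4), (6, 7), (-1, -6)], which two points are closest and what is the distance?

Computing all pairwise distances among 4 points:

d((2, 4), (7, -4)) = 9.434
d((2, 4), (6, 7)) = 5.0 <-- minimum
d((2, 4), (-1, -6)) = 10.4403
d((7, -4), (6, 7)) = 11.0454
d((7, -4), (-1, -6)) = 8.2462
d((6, 7), (-1, -6)) = 14.7648

Closest pair: (2, 4) and (6, 7) with distance 5.0

The closest pair is (2, 4) and (6, 7) with Euclidean distance 5.0. For 4 points, brute-force pairwise comparison is shown above. For large n, the divide-and-conquer algorithm (sort by x, recurse on halves, check the dividing strip) achieves O(n log n).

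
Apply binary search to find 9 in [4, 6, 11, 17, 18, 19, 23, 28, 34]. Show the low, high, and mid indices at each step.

Binary search for 9 in [4, 6, 11, 17, 18, 19, 23, 28, 34]:

lo=0, hi=8, mid=4, arr[mid]=18 -> 18 > 9, search left half
lo=0, hi=3, mid=1, arr[mid]=6 -> 6 < 9, search right half
lo=2, hi=3, mid=2, arr[mid]=11 -> 11 > 9, search left half
lo=2 > hi=1, target 9 not found

Binary search determines that 9 is not in the array after 3 comparisons. The search space was exhausted without finding the target.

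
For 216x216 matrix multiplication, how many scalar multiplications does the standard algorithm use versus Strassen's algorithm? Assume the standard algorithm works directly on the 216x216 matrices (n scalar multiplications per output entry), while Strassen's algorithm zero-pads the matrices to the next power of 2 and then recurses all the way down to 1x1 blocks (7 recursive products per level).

Matrix multiplication for 216x216 matrices:

Strassen's algorithm requires power-of-2 dimensions. Pad 216x216 to 256x256 (next power of 2).

Standard algorithm: 216^3 = 10077696 multiplications
Strassen's algorithm: 7^(log2(256)) = 7^8 = 5764801 multiplications
Savings: 10077696 - 5764801 = 4312895 multiplications

Standard: 10077696 multiplications (216^3). Strassen: 5764801 multiplications (7^8, after padding to 256x256). Strassen reduces 8 recursive multiplications to 7 at each level.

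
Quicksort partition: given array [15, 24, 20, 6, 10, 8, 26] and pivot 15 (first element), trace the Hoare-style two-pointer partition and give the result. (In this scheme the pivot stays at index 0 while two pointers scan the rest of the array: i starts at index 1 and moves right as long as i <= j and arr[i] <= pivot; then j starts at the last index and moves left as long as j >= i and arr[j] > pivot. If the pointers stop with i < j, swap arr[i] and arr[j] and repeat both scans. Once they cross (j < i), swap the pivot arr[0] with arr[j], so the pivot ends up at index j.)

Hoare-style two-pointer partition with pivot = 15:

Initial array: [15, 24, 20, 6, 10, 8, 26]

Pointers start at i = 1, j = 6.
i stops at index 1 (arr[1]=24 > 15), j stops at index 5 (arr[5]=8 <= 15): swap arr[1] and arr[5], array becomes [15, 8, 20, 6, 10, 24, 26]
i stops at index 2 (arr[2]=20 > 15), j stops at index 4 (arr[4]=10 <= 15): swap arr[2] and arr[4], array becomes [15, 8, 10, 6, 20, 24, 26]
i ends at 4, j ends at 3: the pointers have crossed (j < i), so scanning stops.

Swap pivot arr[0] with arr[3] to place pivot at position 3: [6, 8, 10, 15, 20, 24, 26]
Pivot position: 3

After partitioning with pivot 15, the array becomes [6, 8, 10, 15, 20, 24, 26]. The pivot is placed at index 3. All elements to the left of the pivot are <= 15, and all elements to the right are > 15.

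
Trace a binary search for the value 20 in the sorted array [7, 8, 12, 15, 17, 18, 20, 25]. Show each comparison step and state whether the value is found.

Binary search for 20 in [7, 8, 12, 15, 17, 18, 20, 25]:

lo=0, hi=7, mid=3, arr[mid]=15 -> 15 < 20, search right half
lo=4, hi=7, mid=5, arr[mid]=18 -> 18 < 20, search right half
lo=6, hi=7, mid=6, arr[mid]=20 -> Found target at index 6!

Binary search finds 20 at index 6 after 3 comparisons. The search repeatedly halves the search space by comparing with the middle element.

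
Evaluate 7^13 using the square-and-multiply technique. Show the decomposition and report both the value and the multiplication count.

Computing 7^13 by squaring (build up from 7^1; each line after the first costs one multiplication):

7^1 = 7
7^2 = (7^1)^2 = 7^2 = 49
7^3 = 7 * 7^2 = 7 * 49 = 343
7^6 = (7^3)^2 = 343^2 = 117649
7^12 = (7^6)^2 = 117649^2 = 13841287201
7^13 = 7 * 7^12 = 7 * 13841287201 = 96889010407

Result: 96889010407
Multiplications needed: 5 (5 lines after 7^1)

7^13 = 96889010407. Using exponentiation by squaring, this requires 5 multiplications. The key idea: if the exponent is even, square the half-power; if odd, multiply by the base once.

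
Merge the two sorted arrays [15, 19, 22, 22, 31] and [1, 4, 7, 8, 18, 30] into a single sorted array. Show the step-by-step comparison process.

Merging process:

Compare 15 vs 1: take 1 from right. Merged: [1]
Compare 15 vs 4: take 4 from right. Merged: [1, 4]
Compare 15 vs 7: take 7 from right. Merged: [1, 4, 7]
Compare 15 vs 8: take 8 from right. Merged: [1, 4, 7, 8]
Compare 15 vs 18: take 15 from left. Merged: [1, 4, 7, 8, 15]
Compare 19 vs 18: take 18 from right. Merged: [1, 4, 7, 8, 15, 18]
Compare 19 vs 30: take 19 from left. Merged: [1, 4, 7, 8, 15, 18, 19]
Compare 22 vs 30: take 22 from left. Merged: [1, 4, 7, 8, 15, 18, 19, 22]
Compare 22 vs 30: take 22 from left. Merged: [1, 4, 7, 8, 15, 18, 19, 22, 22]
Compare 31 vs 30: take 30 from right. Merged: [1, 4, 7, 8, 15, 18, 19, 22, 22, 30]
Append remaining from left: [31]. Merged: [1, 4, 7, 8, 15, 18, 19, 22, 22, 30, 31]

Final merged array: [1, 4, 7, 8, 15, 18, 19, 22, 22, 30, 31]
Total comparisons: 10

The merged array is [1, 4, 7, 8, 15, 18, 19, 22, 22, 30, 31], requiring 10 comparisons. The merge step runs in O(n) time where n is the total number of elements.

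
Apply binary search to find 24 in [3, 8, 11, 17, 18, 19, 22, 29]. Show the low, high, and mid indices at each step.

Binary search for 24 in [3, 8, 11, 17, 18, 19, 22, 29]:

lo=0, hi=7, mid=3, arr[mid]=17 -> 17 < 24, search right half
lo=4, hi=7, mid=5, arr[mid]=19 -> 19 < 24, search right half
lo=6, hi=7, mid=6, arr[mid]=22 -> 22 < 24, search right half
lo=7, hi=7, mid=7, arr[mid]=29 -> 29 > 24, search left half
lo=7 > hi=6, target 24 not found

Binary search determines that 24 is not in the array after 4 comparisons. The search space was exhausted without finding the target.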